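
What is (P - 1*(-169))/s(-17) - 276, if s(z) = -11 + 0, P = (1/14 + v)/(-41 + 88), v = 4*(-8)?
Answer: -2108443/7238 ≈ -291.30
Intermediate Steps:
v = -32
P = -447/658 (P = (1/14 - 32)/(-41 + 88) = (1/14 - 32)/47 = -447/14*1/47 = -447/658 ≈ -0.67933)
s(z) = -11
(P - 1*(-169))/s(-17) - 276 = (-447/658 - 1*(-169))/(-11) - 276 = -(-447/658 + 169)/11 - 276 = -1/11*110755/658 - 276 = -110755/7238 - 276 = -2108443/7238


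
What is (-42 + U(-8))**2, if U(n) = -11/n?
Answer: 105625/64 ≈ 1650.4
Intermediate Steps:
(-42 + U(-8))**2 = (-42 - 11/(-8))**2 = (-42 - 11*(-1/8))**2 = (-42 + 11/8)**2 = (-325/8)**2 = 105625/64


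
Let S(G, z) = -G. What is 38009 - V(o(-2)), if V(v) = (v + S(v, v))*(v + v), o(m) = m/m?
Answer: 38009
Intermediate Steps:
o(m) = 1
V(v) = 0 (V(v) = (v - v)*(v + v) = 0*(2*v) = 0)
38009 - V(o(-2)) = 38009 - 1*0 = 38009 + 0 = 38009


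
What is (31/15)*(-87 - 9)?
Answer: -992/5 ≈ -198.40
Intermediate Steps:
(31/15)*(-87 - 9) = (31*(1/15))*(-96) = (31/15)*(-96) = -992/5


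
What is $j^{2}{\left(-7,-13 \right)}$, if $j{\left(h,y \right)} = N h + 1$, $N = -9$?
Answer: $4096$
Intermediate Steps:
$j{\left(h,y \right)} = 1 - 9 h$ ($j{\left(h,y \right)} = - 9 h + 1 = 1 - 9 h$)
$j^{2}{\left(-7,-13 \right)} = \left(1 - -63\right)^{2} = \left(1 + 63\right)^{2} = 64^{2} = 4096$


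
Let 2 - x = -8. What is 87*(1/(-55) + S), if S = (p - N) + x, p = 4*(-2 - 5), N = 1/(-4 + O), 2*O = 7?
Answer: -76647/55 ≈ -1393.6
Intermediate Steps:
O = 7/2 (O = (½)*7 = 7/2 ≈ 3.5000)
N = -2 (N = 1/(-4 + 7/2) = 1/(-½) = -2)
x = 10 (x = 2 - 1*(-8) = 2 + 8 = 10)
p = -28 (p = 4*(-7) = -28)
S = -16 (S = (-28 - 1*(-2)) + 10 = (-28 + 2) + 10 = -26 + 10 = -16)
87*(1/(-55) + S) = 87*(1/(-55) - 16) = 87*(-1/55 - 16) = 87*(-881/55) = -76647/55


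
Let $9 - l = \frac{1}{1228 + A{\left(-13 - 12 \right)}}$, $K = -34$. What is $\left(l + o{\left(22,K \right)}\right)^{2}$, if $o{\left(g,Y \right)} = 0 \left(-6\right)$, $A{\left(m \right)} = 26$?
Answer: $\frac{127351225}{1572516} \approx 80.986$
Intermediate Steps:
$o{\left(g,Y \right)} = 0$
$l = \frac{11285}{1254}$ ($l = 9 - \frac{1}{1228 + 26} = 9 - \frac{1}{1254} = \frac{11285}{1254} \approx 8.9992$)
$\left(l + o{\left(22,K \right)}\right)^{2} = \left(\frac{11285}{1254} + 0\right)^{2} = \left(\frac{11285}{1254}\right)^{2} = \frac{127351225}{1572516}$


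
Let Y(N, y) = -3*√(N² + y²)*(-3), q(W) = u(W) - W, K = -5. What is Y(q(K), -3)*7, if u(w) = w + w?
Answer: 63*√34 ≈ 367.35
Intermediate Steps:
u(w) = 2*w
q(W) = W (q(W) = 2*W - W = W)
Y(N, y) = 9*√(N² + y²)
Y(q(K), -3)*7 = (9*√((-5)² + (-3)²))*7 = (9*√(25 + 9))*7 = (9*√34)*7 = 63*√34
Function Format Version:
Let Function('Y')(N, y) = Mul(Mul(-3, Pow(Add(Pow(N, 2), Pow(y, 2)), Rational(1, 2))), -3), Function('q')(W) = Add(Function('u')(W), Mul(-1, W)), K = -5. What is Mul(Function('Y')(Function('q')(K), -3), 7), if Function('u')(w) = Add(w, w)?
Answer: Mul(63, Pow(34, Rational(1, 2))) ≈ 367.35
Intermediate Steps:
Function('u')(w) = Mul(2, w)
Function('q')(W) = W (Function('q')(W) = Add(Mul(2, W), Mul(-1, W)) = W)
Function('Y')(N, y) = Mul(9, Pow(Add(Pow(N, 2), Pow(y, 2)), Rational(1, 2)))
Mul(Function('Y')(Function('q')(K), -3), 7) = Mul(Mul(9, Pow(Add(Pow(-5, 2), Pow(-3, 2)), Rational(1, 2))), 7) = Mul(Mul(9, Pow(Add(25, 9), Rational(1, 2))), 7) = Mul(Mul(9, Pow(34, Rational(1, 2))), 7) = Mul(63, Pow(34, Rational(1, 2)))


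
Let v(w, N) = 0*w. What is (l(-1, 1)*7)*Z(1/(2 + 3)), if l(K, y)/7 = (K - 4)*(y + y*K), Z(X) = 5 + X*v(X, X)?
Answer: 0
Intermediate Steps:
v(w, N) = 0
Z(X) = 5 (Z(X) = 5 + X*0 = 5 + 0 = 5)
l(K, y) = 7*(-4 + K)*(y + K*y) (l(K, y) = 7*((K - 4)*(y + y*K)) = 7*((-4 + K)*(y + K*y)) = 7*(-4 + K)*(y + K*y))
(l(-1, 1)*7)*Z(1/(2 + 3)) = ((7*1*(-4 + (-1)² - 3*(-1)))*7)*5 = ((7*1*(-4 + 1 + 3))*7)*5 = ((7*1*0)*7)*5 = (0*7)*5 = 0*5 = 0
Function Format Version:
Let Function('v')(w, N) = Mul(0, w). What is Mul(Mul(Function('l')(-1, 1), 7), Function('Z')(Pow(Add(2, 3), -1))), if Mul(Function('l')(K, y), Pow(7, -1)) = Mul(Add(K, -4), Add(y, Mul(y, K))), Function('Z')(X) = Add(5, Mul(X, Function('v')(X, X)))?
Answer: 0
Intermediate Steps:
Function('v')(w, N) = 0
Function('Z')(X) = 5 (Function('Z')(X) = Add(5, Mul(X, 0)) = Add(5, 0) = 5)
Function('l')(K, y) = Mul(7, Add(-4, K), Add(y, Mul(K, y))) (Function('l')(K, y) = Mul(7, Mul(Add(K, -4), Add(y, Mul(y, K)))) = Mul(7, Mul(Add(-4, K), Add(y, Mul(K, y)))) = Mul(7, Add(-4, K), Add(y, Mul(K, y))))
Mul(Mul(Function('l')(-1, 1), 7), Function('Z')(Pow(Add(2, 3), -1))) = Mul(Mul(Mul(7, 1, Add(-4, Pow(-1, 2), Mul(-3, -1))), 7), 5) = Mul(Mul(Mul(7, 1, Add(-4, 1, 3)), 7), 5) = Mul(Mul(Mul(7, 1, 0), 7), 5) = Mul(Mul(0, 7), 5) = Mul(0, 5) = 0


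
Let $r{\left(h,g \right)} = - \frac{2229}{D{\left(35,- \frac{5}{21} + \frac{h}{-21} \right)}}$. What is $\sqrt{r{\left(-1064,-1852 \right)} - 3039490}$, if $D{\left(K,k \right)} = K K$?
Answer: $\frac{i \sqrt{3723377479}}{35} \approx 1743.4 i$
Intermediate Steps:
$D{\left(K,k \right)} = K^{2}$
$r{\left(h,g \right)} = - \frac{2229}{1225}$ ($r{\left(h,g \right)} = - \frac{2229}{35^{2}} = - \frac{2229}{1225}$)
$\sqrt{r{\left(-1064,-1852 \right)} - 3039490} = \sqrt{- \frac{2229}{1225} - 3039490} = \sqrt{- \frac{3723377479}{1225}} = \frac{i \sqrt{3723377479}}{35}$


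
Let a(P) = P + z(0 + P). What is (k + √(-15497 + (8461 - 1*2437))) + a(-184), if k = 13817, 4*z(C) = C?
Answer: 13587 + I*√9473 ≈ 13587.0 + 97.329*I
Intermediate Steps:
z(C) = C/4
a(P) = 5*P/4 (a(P) = P + (0 + P)/4 = P + P/4 = 5*P/4)
(k + √(-15497 + (8461 - 1*2437))) + a(-184) = (13817 + √(-15497 + (8461 - 1*2437))) + (5/4)*(-184) = (13817 + √(-15497 + (8461 - 2437))) - 230 = (13817 + √(-15497 + 6024)) - 230 = (13817 + √(-9473)) - 230 = (13817 + I*√9473) - 230 = 13587 + I*√9473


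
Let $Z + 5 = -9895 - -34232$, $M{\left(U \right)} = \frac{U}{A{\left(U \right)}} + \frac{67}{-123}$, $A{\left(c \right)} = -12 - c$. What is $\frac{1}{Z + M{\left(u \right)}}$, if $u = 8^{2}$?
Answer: $\frac{2337}{56860643} \approx 4.11 \cdot 10^{-5}$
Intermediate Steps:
$u = 64$
$M{\left(U \right)} = - \frac{67}{123} + \frac{U}{-12 - U}$ ($M{\left(U \right)} = \frac{U}{-12 - U} + \frac{67}{-123} = \frac{U}{-12 - U} + 67 \left(- \frac{1}{123}\right) = \frac{U}{-12 - U} - \frac{67}{123} = - \frac{67}{123} + \frac{U}{-12 - U}$)
$Z = 24332$ ($Z = -5 - -24337 = -5 + \left(-9895 + 34232\right) = -5 + 24337 = 24332$)
$\frac{1}{Z + M{\left(u \right)}} = \frac{1}{24332 + \frac{2 \left(-402 - 6080\right)}{123 \left(12 + 64\right)}} = \frac{1}{24332 + \frac{2 \left(-402 - 6080\right)}{123 \cdot 76}} = \frac{1}{24332 + \frac{2}{123} \cdot \frac{1}{76} \left(-6482\right)} = \frac{1}{24332 - \frac{3241}{2337}} = \frac{1}{\frac{56860643}{2337}} = \frac{2337}{56860643}$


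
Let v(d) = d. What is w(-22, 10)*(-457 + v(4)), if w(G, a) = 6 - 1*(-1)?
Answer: -3171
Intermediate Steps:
w(G, a) = 7 (w(G, a) = 6 + 1 = 7)
w(-22, 10)*(-457 + v(4)) = 7*(-457 + 4) = 7*(-453) = -3171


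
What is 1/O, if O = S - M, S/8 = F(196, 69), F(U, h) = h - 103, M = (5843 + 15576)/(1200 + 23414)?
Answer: -24614/6716427 ≈ -0.0036647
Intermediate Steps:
M = 21419/24614 ≈ 0.87020
F(U, h) = -103 + h
S = -272 (S = 8*(-103 + 69) = 8*(-34) = -272)
O = -6716427/24614 (O = -272 - 1*21419/24614 = -272 - 21419/24614 = -6716427/24614 ≈ -272.87)
1/O = 1/(-6716427/24614) = -24614/6716427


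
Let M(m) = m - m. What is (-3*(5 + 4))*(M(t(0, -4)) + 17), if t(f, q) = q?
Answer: -459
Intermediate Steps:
M(m) = 0
(-3*(5 + 4))*(M(t(0, -4)) + 17) = (-3*(5 + 4))*(0 + 17) = -3*9*17 = -27*17 = -459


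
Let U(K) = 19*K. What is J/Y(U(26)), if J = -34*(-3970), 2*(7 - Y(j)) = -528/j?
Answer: 33340060/1861 ≈ 17915.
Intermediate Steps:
Y(j) = 7 + 264/j (Y(j) = 7 - (-264)/j = 7 + 264/j)
J = 134980
J/Y(U(26)) = 134980/(7 + 264/((19*26))) = 134980/(7 + 264/494) = 134980/(7 + 264*(1/494)) = 134980/(7 + 132/247) = 134980/(1861/247) = 134980*(247/1861) = 33340060/1861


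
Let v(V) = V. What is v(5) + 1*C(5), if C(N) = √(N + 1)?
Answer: 5 + √6 ≈ 7.4495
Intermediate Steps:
C(N) = √(1 + N)
v(5) + 1*C(5) = 5 + 1*√(1 + 5) = 5 + 1*√6 = 5 + √6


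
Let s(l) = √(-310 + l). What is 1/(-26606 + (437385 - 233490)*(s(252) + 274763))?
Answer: -I/(-56022775279*I + 203895*√58) ≈ 1.785e-11 - 4.9476e-16*I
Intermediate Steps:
1/(-26606 + (437385 - 233490)*(s(252) + 274763)) = 1/(-26606 + (437385 - 233490)*(√(-310 + 252) + 274763)) = 1/(-26606 + 203895*(√(-58) + 274763)) = 1/(-26606 + 203895*(I*√58 + 274763)) = 1/(-26606 + 203895*(274763 + I*√58)) = 1/(-26606 + (56022801885 + 203895*I*√58)) = 1/(56022775279 + 203895*I*√58)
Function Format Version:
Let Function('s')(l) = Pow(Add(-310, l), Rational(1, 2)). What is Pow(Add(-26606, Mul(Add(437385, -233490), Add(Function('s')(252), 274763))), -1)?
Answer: Mul(-1, I, Pow(Add(Mul(-56022775279, I), Mul(203895, Pow(58, Rational(1, 2)))), -1)) ≈ Add(1.7850e-11, Mul(-4.9476e-16, I))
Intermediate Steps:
Pow(Add(-26606, Mul(Add(437385, -233490), Add(Function('s')(252), 274763))), -1) = Pow(Add(-26606, Mul(Add(437385, -233490), Add(Pow(Add(-310, 252), Rational(1, 2)), 274763))), -1) = Pow(Add(-26606, Mul(203895, Add(Pow(-58, Rational(1, 2)), 274763))), -1) = Pow(Add(-26606, Mul(203895, Add(Mul(I, Pow(58, Rational(1, 2))), 274763))), -1) = Pow(Add(-26606, Mul(203895, Add(274763, Mul(I, Pow(58, Rational(1, 2)))))), -1) = Pow(Add(-26606, Add(56022801885, Mul(203895, I, Pow(58, Rational(1, 2))))), -1) = Pow(Add(56022775279, Mul(203895, I, Pow(58, Rational(1, 2)))), -1)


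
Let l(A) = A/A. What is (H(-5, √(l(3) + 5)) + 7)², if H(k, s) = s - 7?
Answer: 6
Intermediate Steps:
l(A) = 1
H(k, s) = -7 + s
(H(-5, √(l(3) + 5)) + 7)² = ((-7 + √(1 + 5)) + 7)² = ((-7 + √6) + 7)² = (√6)² = 6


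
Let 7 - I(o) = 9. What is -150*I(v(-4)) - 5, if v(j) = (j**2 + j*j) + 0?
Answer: 295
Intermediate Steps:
v(j) = 2*j**2 (v(j) = (j**2 + j**2) + 0 = 2*j**2 + 0 = 2*j**2)
I(o) = -2 (I(o) = 7 - 1*9 = 7 - 9 = -2)
-150*I(v(-4)) - 5 = -150*(-2) - 5 = 300 - 5 = 295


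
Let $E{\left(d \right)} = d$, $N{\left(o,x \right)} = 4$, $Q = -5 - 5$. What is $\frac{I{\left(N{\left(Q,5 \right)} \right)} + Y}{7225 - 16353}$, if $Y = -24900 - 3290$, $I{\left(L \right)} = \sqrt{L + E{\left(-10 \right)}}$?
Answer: $\frac{14095}{4564} - \frac{i \sqrt{6}}{9128} \approx 3.0883 - 0.00026835 i$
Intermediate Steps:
$Q = -10$
$I{\left(L \right)} = \sqrt{-10 + L}$ ($I{\left(L \right)} = \sqrt{L - 10} = \sqrt{-10 + L}$)
$Y = -28190$ ($Y = -24900 - 3290 = -28190$)
$\frac{I{\left(N{\left(Q,5 \right)} \right)} + Y}{7225 - 16353} = \frac{\sqrt{-10 + 4} - 28190}{7225 - 16353} = \frac{\sqrt{-6} - 28190}{-9128} = \left(i \sqrt{6} - 28190\right) \left(- \frac{1}{9128}\right) = \left(-28190 + i \sqrt{6}\right) \left(- \frac{1}{9128}\right) = \frac{14095}{4564} - \frac{i \sqrt{6}}{9128}$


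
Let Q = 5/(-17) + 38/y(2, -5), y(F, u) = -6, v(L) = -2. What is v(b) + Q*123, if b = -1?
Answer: -13892/17 ≈ -817.18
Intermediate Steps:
Q = -338/51 (Q = 5/(-17) + 38/(-6) = 5*(-1/17) + 38*(-1/6) = -5/17 - 19/3 = -338/51 ≈ -6.6274)
v(b) + Q*123 = -2 - 338/51*123 = -2 - 13858/17 = -13892/17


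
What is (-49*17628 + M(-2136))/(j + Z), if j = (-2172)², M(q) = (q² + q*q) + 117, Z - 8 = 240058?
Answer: 2753779/1652550 ≈ 1.6664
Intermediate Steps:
Z = 240066 (Z = 8 + 240058 = 240066)
M(q) = 117 + 2*q² (M(q) = (q² + q²) + 117 = 2*q² + 117 = 117 + 2*q²)
j = 4717584
(-49*17628 + M(-2136))/(j + Z) = (-49*17628 + (117 + 2*(-2136)²))/(4717584 + 240066) = (-863772 + (117 + 2*4562496))/4957650 = (-863772 + (117 + 9124992))*(1/4957650) = (-863772 + 9125109)*(1/4957650) = 8261337*(1/4957650) = 2753779/1652550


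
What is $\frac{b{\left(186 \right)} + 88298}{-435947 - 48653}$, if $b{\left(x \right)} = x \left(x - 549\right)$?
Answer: $- \frac{1039}{24230} \approx -0.042881$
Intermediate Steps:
$b{\left(x \right)} = x \left(-549 + x\right)$
$\frac{b{\left(186 \right)} + 88298}{-435947 - 48653} = \frac{186 \left(-549 + 186\right) + 88298}{-435947 - 48653} = \frac{186 \left(-363\right) + 88298}{-484600} = \left(-67518 + 88298\right) \left(- \frac{1}{484600}\right) = 20780 \left(- \frac{1}{484600}\right) = - \frac{1039}{24230}$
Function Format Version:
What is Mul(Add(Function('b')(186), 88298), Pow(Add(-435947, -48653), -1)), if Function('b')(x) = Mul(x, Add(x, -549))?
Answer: Rational(-1039, 24230) ≈ -0.042881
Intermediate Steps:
Function('b')(x) = Mul(x, Add(-549, x))
Mul(Add(Function('b')(186), 88298), Pow(Add(-435947, -48653), -1)) = Mul(Add(Mul(186, Add(-549, 186)), 88298), Pow(Add(-435947, -48653), -1)) = Mul(Add(Mul(186, -363), 88298), Pow(-484600, -1)) = Mul(Add(-67518, 88298), Rational(-1, 484600)) = Mul(20780, Rational(-1, 484600)) = Rational(-1039, 24230)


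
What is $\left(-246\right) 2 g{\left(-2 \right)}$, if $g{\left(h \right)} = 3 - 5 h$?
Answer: $-6396$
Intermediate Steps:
$\left(-246\right) 2 g{\left(-2 \right)} = \left(-246\right) 2 \left(3 - -10\right) = - 492 \left(3 + 10\right) = \left(-492\right) 13 = -6396$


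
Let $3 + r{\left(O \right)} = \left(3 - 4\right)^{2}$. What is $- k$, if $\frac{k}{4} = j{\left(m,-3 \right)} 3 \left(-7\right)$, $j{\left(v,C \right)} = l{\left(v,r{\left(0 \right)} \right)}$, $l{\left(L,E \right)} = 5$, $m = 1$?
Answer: $420$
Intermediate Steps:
$r{\left(O \right)} = -2$ ($r{\left(O \right)} = -3 + \left(3 - 4\right)^{2} = -3 + \left(-1\right)^{2} = -3 + 1 = -2$)
$j{\left(v,C \right)} = 5$
$k = -420$ ($k = 4 \cdot 5 \cdot 3 \left(-7\right) = 4 \cdot 15 \left(-7\right) = 4 \left(-105\right) = -420$)
$- k = \left(-1\right) \left(-420\right) = 420$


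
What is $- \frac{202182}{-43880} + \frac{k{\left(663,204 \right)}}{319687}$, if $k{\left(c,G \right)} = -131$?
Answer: $\frac{32314604377}{7013932780} \approx 4.6072$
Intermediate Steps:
$- \frac{202182}{-43880} + \frac{k{\left(663,204 \right)}}{319687} = - \frac{202182}{-43880} - \frac{131}{319687} = \left(-202182\right) \left(- \frac{1}{43880}\right) - \frac{131}{319687} = \frac{101091}{21940} - \frac{131}{319687} = \frac{32314604377}{7013932780}$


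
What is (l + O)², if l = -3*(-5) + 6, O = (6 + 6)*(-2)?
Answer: 9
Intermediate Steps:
O = -24 (O = 12*(-2) = -24)
l = 21 (l = 15 + 6 = 21)
(l + O)² = (21 - 24)² = (-3)² = 9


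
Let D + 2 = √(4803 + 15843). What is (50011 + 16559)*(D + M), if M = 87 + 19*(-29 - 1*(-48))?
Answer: 29690220 + 199710*√2294 ≈ 3.9255e+7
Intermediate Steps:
M = 448 (M = 87 + 19*(-29 + 48) = 87 + 19*19 = 87 + 361 = 448)
D = -2 + 3*√2294 (D = -2 + √(4803 + 15843) = -2 + √20646 = -2 + 3*√2294 ≈ 141.69)
(50011 + 16559)*(D + M) = (50011 + 16559)*((-2 + 3*√2294) + 448) = 66570*(446 + 3*√2294) = 29690220 + 199710*√2294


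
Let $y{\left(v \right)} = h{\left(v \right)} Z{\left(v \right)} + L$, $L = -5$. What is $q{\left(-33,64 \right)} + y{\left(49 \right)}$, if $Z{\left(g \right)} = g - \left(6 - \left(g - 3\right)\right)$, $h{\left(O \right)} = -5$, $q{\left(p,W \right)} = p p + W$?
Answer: $703$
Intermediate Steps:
$q{\left(p,W \right)} = W + p^{2}$ ($q{\left(p,W \right)} = p^{2} + W = W + p^{2}$)
$Z{\left(g \right)} = -9 + 2 g$ ($Z{\left(g \right)} = g - \left(6 - \left(-3 + g\right)\right) = g - \left(9 - g\right) = g + \left(-9 + g\right) = -9 + 2 g$)
$y{\left(v \right)} = 40 - 10 v$ ($y{\left(v \right)} = - 5 \left(-9 + 2 v\right) - 5 = \left(45 - 10 v\right) - 5 = 40 - 10 v$)
$q{\left(-33,64 \right)} + y{\left(49 \right)} = \left(64 + \left(-33\right)^{2}\right) + \left(40 - 490\right) = \left(64 + 1089\right) + \left(40 - 490\right) = 1153 - 450 = 703$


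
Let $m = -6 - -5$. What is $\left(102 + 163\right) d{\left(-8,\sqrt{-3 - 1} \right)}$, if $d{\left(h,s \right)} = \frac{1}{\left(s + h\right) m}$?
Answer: $\frac{530}{17} + \frac{265 i}{34} \approx 31.176 + 7.7941 i$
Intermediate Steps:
$m = -1$ ($m = -6 + 5 = -1$)
$d{\left(h,s \right)} = - \frac{1}{h + s}$ ($d{\left(h,s \right)} = \frac{1}{\left(s + h\right) \left(-1\right)} = \frac{1}{h + s} \left(-1\right) = - \frac{1}{h + s}$)
$\left(102 + 163\right) d{\left(-8,\sqrt{-3 - 1} \right)} = \left(102 + 163\right) \left(- \frac{1}{-8 + \sqrt{-3 - 1}}\right) = 265 \left(- \frac{1}{-8 + \sqrt{-4}}\right) = 265 \left(- \frac{1}{-8 + 2 i}\right) = 265 \left(- \frac{-8 - 2 i}{68}\right) = - \frac{265 \left(-8 - 2 i\right)}{68}$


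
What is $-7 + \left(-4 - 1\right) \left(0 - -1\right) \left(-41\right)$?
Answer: $198$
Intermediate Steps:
$-7 + \left(-4 - 1\right) \left(0 - -1\right) \left(-41\right) = -7 + - 5 \left(0 + 1\right) \left(-41\right) = -7 + \left(-5\right) 1 \left(-41\right) = -7 - -205 = -7 + 205 = 198$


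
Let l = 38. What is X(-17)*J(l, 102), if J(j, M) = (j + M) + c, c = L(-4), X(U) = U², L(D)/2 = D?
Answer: 38148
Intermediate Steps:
L(D) = 2*D
c = -8 (c = 2*(-4) = -8)
J(j, M) = -8 + M + j (J(j, M) = (j + M) - 8 = (M + j) - 8 = -8 + M + j)
X(-17)*J(l, 102) = (-17)²*(-8 + 102 + 38) = 289*132 = 38148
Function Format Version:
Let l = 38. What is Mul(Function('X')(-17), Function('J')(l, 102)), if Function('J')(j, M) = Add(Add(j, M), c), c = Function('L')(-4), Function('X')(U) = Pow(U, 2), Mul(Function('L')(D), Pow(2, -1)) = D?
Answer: 38148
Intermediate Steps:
Function('L')(D) = Mul(2, D)
c = -8 (c = Mul(2, -4) = -8)
Function('J')(j, M) = Add(-8, M, j) (Function('J')(j, M) = Add(Add(j, M), -8) = Add(Add(M, j), -8) = Add(-8, M, j))
Mul(Function('X')(-17), Function('J')(l, 102)) = Mul(Pow(-17, 2), Add(-8, 102, 38)) = Mul(289, 132) = 38148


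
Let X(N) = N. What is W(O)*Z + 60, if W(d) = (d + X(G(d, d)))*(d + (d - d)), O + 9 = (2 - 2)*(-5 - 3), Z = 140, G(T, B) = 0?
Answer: 11400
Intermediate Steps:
O = -9 (O = -9 + (2 - 2)*(-5 - 3) = -9 + 0*(-8) = -9 + 0 = -9)
W(d) = d**2 (W(d) = (d + 0)*(d + (d - d)) = d*(d + 0) = d*d = d**2)
W(O)*Z + 60 = (-9)**2*140 + 60 = 81*140 + 60 = 11340 + 60 = 11400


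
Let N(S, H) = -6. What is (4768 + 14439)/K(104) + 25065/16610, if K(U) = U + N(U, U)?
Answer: 16074232/81389 ≈ 197.50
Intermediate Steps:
K(U) = -6 + U (K(U) = U - 6 = -6 + U)
(4768 + 14439)/K(104) + 25065/16610 = (4768 + 14439)/(-6 + 104) + 25065/16610 = 19207/98 + 25065*(1/16610) = 19207*(1/98) + 5013/3322 = 19207/98 + 5013/3322 = 16074232/81389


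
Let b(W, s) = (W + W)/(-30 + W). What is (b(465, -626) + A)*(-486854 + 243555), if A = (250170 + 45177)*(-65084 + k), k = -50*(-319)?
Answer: 102388930613148620/29 ≈ 3.5307e+15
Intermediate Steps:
k = 15950
b(W, s) = 2*W/(-30 + W) (b(W, s) = (2*W)/(-30 + W) = 2*W/(-30 + W))
A = -14511579498 (A = (250170 + 45177)*(-65084 + 15950) = 295347*(-49134) = -14511579498)
(b(465, -626) + A)*(-486854 + 243555) = (2*465/(-30 + 465) - 14511579498)*(-486854 + 243555) = (2*465/435 - 14511579498)*(-243299) = (2*465*(1/435) - 14511579498)*(-243299) = (62/29 - 14511579498)*(-243299) = -420835805380/29*(-243299) = 102388930613148620/29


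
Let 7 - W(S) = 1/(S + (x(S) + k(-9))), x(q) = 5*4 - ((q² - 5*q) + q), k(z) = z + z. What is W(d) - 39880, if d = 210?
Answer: -1716452903/43048 ≈ -39873.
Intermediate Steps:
k(z) = 2*z
x(q) = 20 - q² + 4*q (x(q) = 20 - (q² - 4*q) = 20 + (-q² + 4*q) = 20 - q² + 4*q)
W(S) = 7 - 1/(2 - S² + 5*S) (W(S) = 7 - 1/(S + ((20 - S² + 4*S) + 2*(-9))) = 7 - 1/(S + ((20 - S² + 4*S) - 18)) = 7 - 1/(S + (2 - S² + 4*S)) = 7 - 1/(2 - S² + 5*S))
W(d) - 39880 = (13 - 7*210² + 35*210)/(2 - 1*210² + 5*210) - 39880 = (13 - 7*44100 + 7350)/(2 - 1*44100 + 1050) - 39880 = (13 - 308700 + 7350)/(2 - 44100 + 1050) - 39880 = -301337/(-43048) - 39880 = -1/43048*(-301337) - 39880 = 301337/43048 - 39880 = -1716452903/43048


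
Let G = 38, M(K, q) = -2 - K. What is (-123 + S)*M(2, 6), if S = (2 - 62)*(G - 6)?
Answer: 8172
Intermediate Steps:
S = -1920 (S = (2 - 62)*(38 - 6) = -60*32 = -1920)
(-123 + S)*M(2, 6) = (-123 - 1920)*(-2 - 1*2) = -2043*(-2 - 2) = -2043*(-4) = 8172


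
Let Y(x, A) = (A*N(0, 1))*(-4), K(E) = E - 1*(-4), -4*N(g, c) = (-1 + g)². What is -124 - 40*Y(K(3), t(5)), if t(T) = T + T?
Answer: -524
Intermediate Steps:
N(g, c) = -(-1 + g)²/4
K(E) = 4 + E (K(E) = E + 4 = 4 + E)
t(T) = 2*T
Y(x, A) = A (Y(x, A) = (A*(-(-1 + 0)²/4))*(-4) = (A*(-¼*(-1)²))*(-4) = (A*(-¼*1))*(-4) = (A*(-¼))*(-4) = -A/4*(-4) = A)
-124 - 40*Y(K(3), t(5)) = -124 - 80*5 = -124 - 40*10 = -124 - 400 = -524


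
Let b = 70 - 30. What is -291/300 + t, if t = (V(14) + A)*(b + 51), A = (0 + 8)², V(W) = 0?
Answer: 582303/100 ≈ 5823.0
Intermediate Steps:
b = 40
A = 64 (A = 8² = 64)
t = 5824 (t = (0 + 64)*(40 + 51) = 64*91 = 5824)
-291/300 + t = -291/300 + 5824 = -291*1/300 + 5824 = -97/100 + 5824 = 582303/100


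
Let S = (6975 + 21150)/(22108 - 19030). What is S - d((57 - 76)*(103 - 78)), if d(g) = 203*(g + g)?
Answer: 65957825/342 ≈ 1.9286e+5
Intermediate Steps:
d(g) = 406*g (d(g) = 203*(2*g) = 406*g)
S = 3125/342 (S = 28125/3078 = 28125*(1/3078) = 3125/342 ≈ 9.1374)
S - d((57 - 76)*(103 - 78)) = 3125/342 - 406*(57 - 76)*(103 - 78) = 3125/342 - 406*(-19*25) = 3125/342 - 406*(-475) = 3125/342 - 1*(-192850) = 3125/342 + 192850 = 65957825/342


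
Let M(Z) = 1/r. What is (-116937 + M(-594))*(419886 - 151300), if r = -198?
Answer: -3109356601411/99 ≈ -3.1408e+10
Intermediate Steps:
M(Z) = -1/198 (M(Z) = 1/(-198) = -1/198)
(-116937 + M(-594))*(419886 - 151300) = (-116937 - 1/198)*(419886 - 151300) = -23153527/198*268586 = -3109356601411/99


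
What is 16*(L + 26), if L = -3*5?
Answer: 176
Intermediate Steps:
L = -15
16*(L + 26) = 16*(-15 + 26) = 16*11 = 176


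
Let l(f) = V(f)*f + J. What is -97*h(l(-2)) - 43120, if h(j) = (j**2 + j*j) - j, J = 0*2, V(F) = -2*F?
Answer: -56312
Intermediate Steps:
J = 0
l(f) = -2*f**2 (l(f) = (-2*f)*f + 0 = -2*f**2 + 0 = -2*f**2)
h(j) = -j + 2*j**2 (h(j) = (j**2 + j**2) - j = 2*j**2 - j = -j + 2*j**2)
-97*h(l(-2)) - 43120 = -97*(-2*(-2)**2)*(-1 + 2*(-2*(-2)**2)) - 43120 = -97*(-2*4)*(-1 + 2*(-2*4)) - 43120 = -(-776)*(-1 + 2*(-8)) - 43120 = -(-776)*(-1 - 16) - 43120 = -(-776)*(-17) - 43120 = -97*136 - 43120 = -13192 - 43120 = -56312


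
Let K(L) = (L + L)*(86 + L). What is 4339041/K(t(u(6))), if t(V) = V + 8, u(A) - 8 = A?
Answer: 1446347/1584 ≈ 913.10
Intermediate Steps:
u(A) = 8 + A
t(V) = 8 + V
K(L) = 2*L*(86 + L) (K(L) = (2*L)*(86 + L) = 2*L*(86 + L))
4339041/K(t(u(6))) = 4339041/((2*(8 + (8 + 6))*(86 + (8 + (8 + 6))))) = 4339041/((2*(8 + 14)*(86 + (8 + 14)))) = 4339041/((2*22*(86 + 22))) = 4339041/((2*22*108)) = 4339041/4752 = 4339041*(1/4752) = 1446347/1584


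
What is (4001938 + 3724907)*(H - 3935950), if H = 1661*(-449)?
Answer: -36175071583455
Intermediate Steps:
H = -745789
(4001938 + 3724907)*(H - 3935950) = (4001938 + 3724907)*(-745789 - 3935950) = 7726845*(-4681739) = -36175071583455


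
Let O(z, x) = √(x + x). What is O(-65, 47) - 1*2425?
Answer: -2425 + √94 ≈ -2415.3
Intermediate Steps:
O(z, x) = √2*√x (O(z, x) = √(2*x) = √2*√x)
O(-65, 47) - 1*2425 = √2*√47 - 1*2425 = √94 - 2425 = -2425 + √94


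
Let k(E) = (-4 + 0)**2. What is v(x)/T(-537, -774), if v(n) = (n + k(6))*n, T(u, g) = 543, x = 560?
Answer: 107520/181 ≈ 594.03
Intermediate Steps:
k(E) = 16 (k(E) = (-4)**2 = 16)
v(n) = n*(16 + n) (v(n) = (n + 16)*n = (16 + n)*n = n*(16 + n))
v(x)/T(-537, -774) = (560*(16 + 560))/543 = (560*576)*(1/543) = 322560*(1/543) = 107520/181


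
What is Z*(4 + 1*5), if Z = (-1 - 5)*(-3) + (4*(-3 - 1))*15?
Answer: -1998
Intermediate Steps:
Z = -222 (Z = -6*(-3) + (4*(-4))*15 = 18 - 16*15 = 18 - 240 = -222)
Z*(4 + 1*5) = -222*(4 + 1*5) = -222*(4 + 5) = -222*9 = -1998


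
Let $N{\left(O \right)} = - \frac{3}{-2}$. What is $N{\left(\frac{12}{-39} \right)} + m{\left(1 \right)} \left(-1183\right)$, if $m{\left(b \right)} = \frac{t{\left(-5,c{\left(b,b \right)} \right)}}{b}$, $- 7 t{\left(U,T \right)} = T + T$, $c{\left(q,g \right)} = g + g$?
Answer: $\frac{1355}{2} \approx 677.5$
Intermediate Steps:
$c{\left(q,g \right)} = 2 g$
$t{\left(U,T \right)} = - \frac{2 T}{7}$ ($t{\left(U,T \right)} = - \frac{T + T}{7} = - \frac{2 T}{7}$)
$N{\left(O \right)} = \frac{3}{2}$ ($N{\left(O \right)} = \left(-3\right) \left(- \frac{1}{2}\right) = \frac{3}{2}$)
$m{\left(b \right)} = - \frac{4}{7}$ ($m{\left(b \right)} = \frac{\left(- \frac{2}{7}\right) 2 b}{b} = \frac{\left(- \frac{4}{7}\right) b}{b} = - \frac{4}{7}$)
$N{\left(\frac{12}{-39} \right)} + m{\left(1 \right)} \left(-1183\right) = \frac{3}{2} - -676 = \frac{3}{2} + 676 = \frac{1355}{2}$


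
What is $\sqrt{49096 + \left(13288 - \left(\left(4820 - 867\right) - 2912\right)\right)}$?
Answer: $\sqrt{61343} \approx 247.68$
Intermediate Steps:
$\sqrt{49096 + \left(13288 - \left(\left(4820 - 867\right) - 2912\right)\right)} = \sqrt{49096 + \left(13288 - \left(3953 - 2912\right)\right)} = \sqrt{49096 + \left(13288 - 1041\right)} = \sqrt{49096 + 12247} = \sqrt{61343}$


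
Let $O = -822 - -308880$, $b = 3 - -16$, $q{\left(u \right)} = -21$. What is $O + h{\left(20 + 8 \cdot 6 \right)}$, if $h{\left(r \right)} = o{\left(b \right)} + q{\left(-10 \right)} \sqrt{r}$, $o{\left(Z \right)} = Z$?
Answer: $308077 - 42 \sqrt{17} \approx 3.079 \cdot 10^{5}$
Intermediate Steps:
$b = 19$ ($b = 3 + 16 = 19$)
$O = 308058$ ($O = -822 + 308880 = 308058$)
$h{\left(r \right)} = 19 - 21 \sqrt{r}$
$O + h{\left(20 + 8 \cdot 6 \right)} = 308058 + \left(19 - 21 \sqrt{20 + 8 \cdot 6}\right) = 308058 + \left(19 - 21 \sqrt{20 + 48}\right) = 308058 + \left(19 - 21 \sqrt{68}\right) = 308058 + \left(19 - 21 \cdot 2 \sqrt{17}\right) = 308058 + \left(19 - 42 \sqrt{17}\right) = 308077 - 42 \sqrt{17}$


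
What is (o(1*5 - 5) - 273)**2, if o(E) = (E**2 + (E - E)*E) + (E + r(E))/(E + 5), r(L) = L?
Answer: 74529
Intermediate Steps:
o(E) = E**2 + 2*E/(5 + E) (o(E) = (E**2 + (E - E)*E) + (E + E)/(E + 5) = (E**2 + 0*E) + (2*E)/(5 + E) = (E**2 + 0) + 2*E/(5 + E) = E**2 + 2*E/(5 + E))
(o(1*5 - 5) - 273)**2 = ((1*5 - 5)*(2 + (1*5 - 5)**2 + 5*(1*5 - 5))/(5 + (1*5 - 5)) - 273)**2 = ((5 - 5)*(2 + (5 - 5)**2 + 5*(5 - 5))/(5 + (5 - 5)) - 273)**2 = (0*(2 + 0**2 + 5*0)/(5 + 0) - 273)**2 = (0*(2 + 0 + 0)/5 - 273)**2 = (0*(1/5)*2 - 273)**2 = (0 - 273)**2 = (-273)**2 = 74529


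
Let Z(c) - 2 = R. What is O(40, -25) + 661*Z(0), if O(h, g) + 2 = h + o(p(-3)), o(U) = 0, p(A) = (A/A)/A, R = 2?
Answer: 2682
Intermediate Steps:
Z(c) = 4 (Z(c) = 2 + 2 = 4)
p(A) = 1/A
O(h, g) = -2 + h (O(h, g) = -2 + (h + 0) = -2 + h)
O(40, -25) + 661*Z(0) = (-2 + 40) + 661*4 = 38 + 2644 = 2682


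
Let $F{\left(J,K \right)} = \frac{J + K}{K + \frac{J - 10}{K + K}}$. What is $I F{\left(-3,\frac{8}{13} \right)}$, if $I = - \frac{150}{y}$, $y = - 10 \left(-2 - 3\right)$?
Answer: $- \frac{1488}{2069} \approx -0.71919$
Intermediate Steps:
$y = 50$ ($y = \left(-10\right) \left(-5\right) = 50$)
$I = -3$ ($I = - \frac{150}{50} = \left(-150\right) \frac{1}{50} = -3$)
$F{\left(J,K \right)} = \frac{J + K}{K + \frac{-10 + J}{2 K}}$
$I F{\left(-3,\frac{8}{13} \right)} = - 3 \frac{2 \cdot \frac{8}{13} \left(-3 + \frac{8}{13}\right)}{-10 - 3 + 2 \left(\frac{8}{13}\right)^{2}} = - 3 \frac{2 \cdot 8 \cdot \frac{1}{13} \left(-3 + 8 \cdot \frac{1}{13}\right)}{-10 - 3 + 2 \left(8 \cdot \frac{1}{13}\right)^{2}} = - 3 \cdot 2 \cdot \frac{8}{13} \frac{1}{-10 - 3 + 2 \left(\frac{8}{13}\right)^{2}} \left(-3 + \frac{8}{13}\right) = - 3 \cdot 2 \cdot \frac{8}{13} \frac{1}{-10 - 3 + 2 \cdot \frac{64}{169}} \left(- \frac{31}{13}\right) = - 3 \cdot 2 \cdot \frac{8}{13} \frac{1}{-10 - 3 + \frac{128}{169}} \left(- \frac{31}{13}\right) = - 3 \cdot 2 \cdot \frac{8}{13} \frac{1}{- \frac{2069}{169}} \left(- \frac{31}{13}\right) = - 3 \cdot 2 \cdot \frac{8}{13} \left(- \frac{169}{2069}\right) \left(- \frac{31}{13}\right) = \left(-3\right) \frac{496}{2069} = - \frac{1488}{2069}$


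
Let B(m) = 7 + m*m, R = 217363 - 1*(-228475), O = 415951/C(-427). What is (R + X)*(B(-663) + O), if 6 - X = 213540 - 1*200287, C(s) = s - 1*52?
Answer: 90905084999223/479 ≈ 1.8978e+11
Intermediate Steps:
C(s) = -52 + s (C(s) = s - 52 = -52 + s)
X = -13247 (X = 6 - (213540 - 1*200287) = 6 - (213540 - 200287) = 6 - 1*13253 = 6 - 13253 = -13247)
O = -415951/479 (O = 415951/(-52 - 427) = 415951/(-479) = 415951*(-1/479) = -415951/479 ≈ -868.37)
R = 445838 (R = 217363 + 228475 = 445838)
B(m) = 7 + m²
(R + X)*(B(-663) + O) = (445838 - 13247)*((7 + (-663)²) - 415951/479) = 432591*((7 + 439569) - 415951/479) = 432591*(439576 - 415951/479) = 432591*(210140953/479) = 90905084999223/479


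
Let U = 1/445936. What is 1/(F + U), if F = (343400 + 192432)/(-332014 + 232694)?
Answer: -5536295440/29868334929 ≈ -0.18536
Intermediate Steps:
U = 1/445936 ≈ 2.2425e-6
F = -66979/12415 (F = 535832/(-99320) = 535832*(-1/99320) = -66979/12415 ≈ -5.3950)
1/(F + U) = 1/(-66979/12415 + 1/445936) = 1/(-29868334929/5536295440) = -5536295440/29868334929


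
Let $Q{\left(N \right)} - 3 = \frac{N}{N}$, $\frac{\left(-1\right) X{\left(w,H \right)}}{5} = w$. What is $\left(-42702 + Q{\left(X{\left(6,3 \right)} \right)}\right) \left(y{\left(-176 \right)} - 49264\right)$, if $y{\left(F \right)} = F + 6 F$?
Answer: $2156078208$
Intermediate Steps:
$X{\left(w,H \right)} = - 5 w$
$Q{\left(N \right)} = 4$ ($Q{\left(N \right)} = 3 + \frac{N}{N} = 3 + 1 = 4$)
$y{\left(F \right)} = 7 F$
$\left(-42702 + Q{\left(X{\left(6,3 \right)} \right)}\right) \left(y{\left(-176 \right)} - 49264\right) = \left(-42702 + 4\right) \left(7 \left(-176\right) - 49264\right) = - 42698 \left(-1232 - 49264\right) = \left(-42698\right) \left(-50496\right) = 2156078208$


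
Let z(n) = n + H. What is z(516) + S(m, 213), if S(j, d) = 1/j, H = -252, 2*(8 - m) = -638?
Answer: 86329/327 ≈ 264.00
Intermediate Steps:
m = 327 (m = 8 - ½*(-638) = 8 + 319 = 327)
z(n) = -252 + n (z(n) = n - 252 = -252 + n)
z(516) + S(m, 213) = (-252 + 516) + 1/327 = 264 + 1/327 = 86329/327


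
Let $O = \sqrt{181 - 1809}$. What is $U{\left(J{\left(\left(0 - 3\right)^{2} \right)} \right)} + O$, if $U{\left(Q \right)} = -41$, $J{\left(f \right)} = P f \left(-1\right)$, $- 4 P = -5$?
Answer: $-41 + 2 i \sqrt{407} \approx -41.0 + 40.349 i$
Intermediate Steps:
$P = \frac{5}{4}$ ($P = \left(- \frac{1}{4}\right) \left(-5\right) = \frac{5}{4} \approx 1.25$)
$J{\left(f \right)} = - \frac{5 f}{4}$ ($J{\left(f \right)} = \frac{5 f}{4} \left(-1\right) = - \frac{5 f}{4}$)
$O = 2 i \sqrt{407}$ ($O = \sqrt{-1628} = 2 i \sqrt{407} \approx 40.349 i$)
$U{\left(J{\left(\left(0 - 3\right)^{2} \right)} \right)} + O = -41 + 2 i \sqrt{407}$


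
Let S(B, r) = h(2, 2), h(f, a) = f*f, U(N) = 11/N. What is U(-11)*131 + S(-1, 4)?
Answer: -127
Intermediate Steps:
h(f, a) = f²
S(B, r) = 4 (S(B, r) = 2² = 4)
U(-11)*131 + S(-1, 4) = (11/(-11))*131 + 4 = (11*(-1/11))*131 + 4 = -1*131 + 4 = -131 + 4 = -127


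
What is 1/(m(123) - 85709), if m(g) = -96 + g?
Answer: -1/85682 ≈ -1.1671e-5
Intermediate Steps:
1/(m(123) - 85709) = 1/((-96 + 123) - 85709) = 1/(27 - 85709) = 1/(-85682) = -1/85682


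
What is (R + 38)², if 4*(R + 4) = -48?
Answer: 484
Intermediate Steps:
R = -16 (R = -4 + (¼)*(-48) = -4 - 12 = -16)
(R + 38)² = (-16 + 38)² = 22² = 484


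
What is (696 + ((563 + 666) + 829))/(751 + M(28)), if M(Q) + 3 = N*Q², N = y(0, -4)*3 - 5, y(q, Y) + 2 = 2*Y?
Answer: -1377/13346 ≈ -0.10318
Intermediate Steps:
y(q, Y) = -2 + 2*Y
N = -35 (N = (-2 + 2*(-4))*3 - 5 = (-2 - 8)*3 - 5 = -10*3 - 5 = -30 - 5 = -35)
M(Q) = -3 - 35*Q²
(696 + ((563 + 666) + 829))/(751 + M(28)) = (696 + ((563 + 666) + 829))/(751 + (-3 - 35*28²)) = (696 + (1229 + 829))/(751 + (-3 - 35*784)) = (696 + 2058)/(751 + (-3 - 27440)) = 2754/(751 - 27443) = 2754/(-26692) = 2754*(-1/26692) = -1377/13346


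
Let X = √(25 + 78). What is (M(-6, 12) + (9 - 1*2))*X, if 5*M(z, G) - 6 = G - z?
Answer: 59*√103/5 ≈ 119.76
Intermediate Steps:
M(z, G) = 6/5 - z/5 + G/5 (M(z, G) = 6/5 + (G - z)/5 = 6/5 + (-z/5 + G/5) = 6/5 - z/5 + G/5)
X = √103 ≈ 10.149
(M(-6, 12) + (9 - 1*2))*X = ((6/5 - ⅕*(-6) + (⅕)*12) + (9 - 1*2))*√103 = ((6/5 + 6/5 + 12/5) + (9 - 2))*√103 = (24/5 + 7)*√103 = 59*√103/5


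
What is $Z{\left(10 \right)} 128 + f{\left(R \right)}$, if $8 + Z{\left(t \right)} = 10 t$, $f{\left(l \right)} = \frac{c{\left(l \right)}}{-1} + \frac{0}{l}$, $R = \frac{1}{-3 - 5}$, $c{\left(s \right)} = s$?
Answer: $\frac{94209}{8} \approx 11776.0$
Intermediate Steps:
$R = - \frac{1}{8}$ ($R = \frac{1}{-8} = - \frac{1}{8} \approx -0.125$)
$f{\left(l \right)} = - l$ ($f{\left(l \right)} = \frac{l}{-1} + \frac{0}{l} = l \left(-1\right) + 0 = - l + 0 = - l$)
$Z{\left(t \right)} = -8 + 10 t$
$Z{\left(10 \right)} 128 + f{\left(R \right)} = \left(-8 + 10 \cdot 10\right) 128 - - \frac{1}{8} = \left(-8 + 100\right) 128 + \frac{1}{8} = 92 \cdot 128 + \frac{1}{8} = 11776 + \frac{1}{8} = \frac{94209}{8}$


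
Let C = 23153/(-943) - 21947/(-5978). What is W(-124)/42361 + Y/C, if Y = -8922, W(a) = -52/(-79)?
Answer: 168315120836221448/393927495944147 ≈ 427.27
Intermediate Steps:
W(a) = 52/79 (W(a) = -52*(-1/79) = 52/79)
C = -117712613/5637254 (C = 23153*(-1/943) - 21947*(-1/5978) = -23153/943 + 21947/5978 = -117712613/5637254 ≈ -20.881)
W(-124)/42361 + Y/C = (52/79)/42361 - 8922/(-117712613/5637254) = (52/79)*(1/42361) - 8922*(-5637254/117712613) = 52/3346519 + 50295580188/117712613 = 168315120836221448/393927495944147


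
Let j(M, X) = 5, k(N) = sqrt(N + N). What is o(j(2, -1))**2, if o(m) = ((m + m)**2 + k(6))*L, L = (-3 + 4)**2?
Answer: 10012 + 400*sqrt(3) ≈ 10705.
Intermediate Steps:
k(N) = sqrt(2)*sqrt(N) (k(N) = sqrt(2*N) = sqrt(2)*sqrt(N))
L = 1 (L = 1**2 = 1)
o(m) = 2*sqrt(3) + 4*m**2 (o(m) = ((m + m)**2 + sqrt(2)*sqrt(6))*1 = ((2*m)**2 + 2*sqrt(3))*1 = (4*m**2 + 2*sqrt(3))*1 = (2*sqrt(3) + 4*m**2)*1 = 2*sqrt(3) + 4*m**2)
o(j(2, -1))**2 = (2*sqrt(3) + 4*5**2)**2 = (2*sqrt(3) + 4*25)**2 = (2*sqrt(3) + 100)**2 = (100 + 2*sqrt(3))**2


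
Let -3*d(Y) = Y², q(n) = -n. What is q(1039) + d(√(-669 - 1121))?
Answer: -1327/3 ≈ -442.33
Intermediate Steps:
d(Y) = -Y²/3
q(1039) + d(√(-669 - 1121)) = -1*1039 - (√(-669 - 1121))²/3 = -1039 - (√(-1790))²/3 = -1039 - (I*√1790)²/3 = -1039 - ⅓*(-1790) = -1039 + 1790/3 = -1327/3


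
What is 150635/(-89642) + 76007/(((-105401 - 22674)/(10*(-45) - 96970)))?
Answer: 132748806905571/2296179830 ≈ 57813.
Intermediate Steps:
150635/(-89642) + 76007/(((-105401 - 22674)/(10*(-45) - 96970))) = 150635*(-1/89642) + 76007/((-128075/(-450 - 96970))) = -150635/89642 + 76007/((-128075/(-97420))) = -150635/89642 + 76007/((-128075*(-1/97420))) = -150635/89642 + 76007/(25615/19484) = -150635/89642 + 76007*(19484/25615) = -150635/89642 + 1480920388/25615 = 132748806905571/2296179830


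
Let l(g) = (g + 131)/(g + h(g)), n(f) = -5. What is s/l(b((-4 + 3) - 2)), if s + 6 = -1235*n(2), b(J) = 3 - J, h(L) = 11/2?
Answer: 141887/274 ≈ 517.84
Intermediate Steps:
h(L) = 11/2 (h(L) = 11*(½) = 11/2)
l(g) = (131 + g)/(11/2 + g) (l(g) = (g + 131)/(g + 11/2) = (131 + g)/(11/2 + g))
s = 6169 (s = -6 - 1235*(-5) = -6 + 6175 = 6169)
s/l(b((-4 + 3) - 2)) = 6169/((2*(131 + (3 - ((-4 + 3) - 2)))/(11 + 2*(3 - ((-4 + 3) - 2))))) = 6169/((2*(131 + (3 - (-1 - 2)))/(11 + 2*(3 - (-1 - 2))))) = 6169/((2*(131 + (3 - 1*(-3)))/(11 + 2*(3 - 1*(-3))))) = 6169/((2*(131 + (3 + 3))/(11 + 2*(3 + 3)))) = 6169/((2*(131 + 6)/(11 + 2*6))) = 6169/((2*137/(11 + 12))) = 6169/((2*137/23)) = 6169/((2*(1/23)*137)) = 6169/(274/23) = 6169*(23/274) = 141887/274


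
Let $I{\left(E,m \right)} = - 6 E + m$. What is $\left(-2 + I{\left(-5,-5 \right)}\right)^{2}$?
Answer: $529$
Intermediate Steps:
$I{\left(E,m \right)} = m - 6 E$
$\left(-2 + I{\left(-5,-5 \right)}\right)^{2} = \left(-2 - -25\right)^{2} = \left(-2 + \left(-5 + 30\right)\right)^{2} = \left(-2 + 25\right)^{2} = 23^{2} = 529$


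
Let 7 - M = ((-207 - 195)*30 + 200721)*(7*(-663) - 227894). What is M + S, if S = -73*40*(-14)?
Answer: 43870326522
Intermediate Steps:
S = 40880 (S = -2920*(-14) = 40880)
M = 43870285642 (M = 7 - ((-207 - 195)*30 + 200721)*(7*(-663) - 227894) = 7 - (-402*30 + 200721)*(-4641 - 227894) = 7 - (-12060 + 200721)*(-232535) = 7 - 188661*(-232535) = 7 - 1*(-43870285635) = 7 + 43870285635 = 43870285642)
M + S = 43870285642 + 40880 = 43870326522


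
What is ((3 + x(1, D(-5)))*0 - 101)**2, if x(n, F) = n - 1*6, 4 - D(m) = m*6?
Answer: 10201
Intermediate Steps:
D(m) = 4 - 6*m (D(m) = 4 - m*6 = 4 - 6*m)
x(n, F) = -6 + n (x(n, F) = n - 6 = -6 + n)
((3 + x(1, D(-5)))*0 - 101)**2 = ((3 + (-6 + 1))*0 - 101)**2 = ((3 - 5)*0 - 101)**2 = (-2*0 - 101)**2 = (0 - 101)**2 = (-101)**2 = 10201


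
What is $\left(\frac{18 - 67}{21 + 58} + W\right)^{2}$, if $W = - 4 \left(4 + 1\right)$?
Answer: $\frac{2653641}{6241} \approx 425.19$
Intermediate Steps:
$W = -20$ ($W = \left(-4\right) 5 = -20$)
$\left(\frac{18 - 67}{21 + 58} + W\right)^{2} = \left(\frac{18 - 67}{21 + 58} - 20\right)^{2} = \left(- \frac{49}{79} - 20\right)^{2} = \left(- \frac{1629}{79}\right)^{2} = \frac{2653641}{6241}$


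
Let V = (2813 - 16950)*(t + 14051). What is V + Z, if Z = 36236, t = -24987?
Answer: 154638468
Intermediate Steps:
V = 154602232 (V = (2813 - 16950)*(-24987 + 14051) = -14137*(-10936) = 154602232)
V + Z = 154602232 + 36236 = 154638468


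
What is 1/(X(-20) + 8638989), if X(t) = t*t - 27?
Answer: 1/8639362 ≈ 1.1575e-7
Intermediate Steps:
X(t) = -27 + t**2 (X(t) = t**2 - 27 = -27 + t**2)
1/(X(-20) + 8638989) = 1/((-27 + (-20)**2) + 8638989) = 1/((-27 + 400) + 8638989) = 1/(373 + 8638989) = 1/8639362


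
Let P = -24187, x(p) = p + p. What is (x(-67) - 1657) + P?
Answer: -25978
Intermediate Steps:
x(p) = 2*p
(x(-67) - 1657) + P = (2*(-67) - 1657) - 24187 = (-134 - 1657) - 24187 = -1791 - 24187 = -25978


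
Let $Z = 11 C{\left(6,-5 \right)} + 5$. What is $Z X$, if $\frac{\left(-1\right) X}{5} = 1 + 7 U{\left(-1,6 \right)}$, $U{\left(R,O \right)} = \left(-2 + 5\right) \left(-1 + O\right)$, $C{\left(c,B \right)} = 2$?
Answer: $-14310$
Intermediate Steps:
$U{\left(R,O \right)} = -3 + 3 O$ ($U{\left(R,O \right)} = 3 \left(-1 + O\right) = -3 + 3 O$)
$X = -530$ ($X = - 5 \left(1 + 7 \left(-3 + 3 \cdot 6\right)\right) = - 5 \left(1 + 7 \left(-3 + 18\right)\right) = - 5 \left(1 + 7 \cdot 15\right) = - 5 \left(1 + 105\right) = \left(-5\right) 106 = -530$)
$Z = 27$ ($Z = 11 \cdot 2 + 5 = 22 + 5 = 27$)
$Z X = 27 \left(-530\right) = -14310$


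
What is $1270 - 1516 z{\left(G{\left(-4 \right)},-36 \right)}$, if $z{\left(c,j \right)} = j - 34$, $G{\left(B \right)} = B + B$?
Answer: $107390$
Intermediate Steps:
$G{\left(B \right)} = 2 B$
$z{\left(c,j \right)} = -34 + j$
$1270 - 1516 z{\left(G{\left(-4 \right)},-36 \right)} = 1270 - 1516 \left(-34 - 36\right) = 1270 - -106120 = 1270 + 106120 = 107390$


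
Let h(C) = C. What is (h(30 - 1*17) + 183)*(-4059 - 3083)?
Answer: -1399832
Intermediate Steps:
(h(30 - 1*17) + 183)*(-4059 - 3083) = ((30 - 1*17) + 183)*(-4059 - 3083) = ((30 - 17) + 183)*(-7142) = (13 + 183)*(-7142) = 196*(-7142) = -1399832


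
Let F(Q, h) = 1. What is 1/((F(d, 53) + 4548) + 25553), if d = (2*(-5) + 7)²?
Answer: 1/30102 ≈ 3.3220e-5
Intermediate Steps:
d = 9 (d = (-10 + 7)² = (-3)² = 9)
1/((F(d, 53) + 4548) + 25553) = 1/((1 + 4548) + 25553) = 1/(4549 + 25553) = 1/30102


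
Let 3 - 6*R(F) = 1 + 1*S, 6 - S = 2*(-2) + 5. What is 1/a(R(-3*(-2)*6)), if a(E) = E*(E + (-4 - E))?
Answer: 1/2 ≈ 0.50000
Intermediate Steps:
S = 5 (S = 6 - (2*(-2) + 5) = 6 - (-4 + 5) = 6 - 1*1 = 6 - 1 = 5)
R(F) = -1/2 (R(F) = 1/2 - (1 + 1*5)/6 = 1/2 - (1 + 5)/6 = 1/2 - 1/6*6 = 1/2 - 1 = -1/2)
a(E) = -4*E (a(E) = E*(-4) = -4*E)
1/a(R(-3*(-2)*6)) = 1/(-4*(-1/2)) = 1/2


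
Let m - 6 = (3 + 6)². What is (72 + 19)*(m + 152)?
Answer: 21749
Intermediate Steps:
m = 87 (m = 6 + (3 + 6)² = 6 + 9² = 6 + 81 = 87)
(72 + 19)*(m + 152) = (72 + 19)*(87 + 152) = 91*239 = 21749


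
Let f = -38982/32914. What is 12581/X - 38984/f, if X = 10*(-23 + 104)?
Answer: 173302854517/5262570 ≈ 32931.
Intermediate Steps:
X = 810 (X = 10*81 = 810)
f = -19491/16457 (f = -38982*1/32914 = -19491/16457 ≈ -1.1844)
12581/X - 38984/f = 12581/810 - 38984/(-19491/16457) = 12581*(1/810) - 38984*(-16457/19491) = 12581/810 + 641559688/19491 = 173302854517/5262570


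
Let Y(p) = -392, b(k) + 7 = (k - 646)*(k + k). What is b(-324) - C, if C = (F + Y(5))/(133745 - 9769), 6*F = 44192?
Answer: 29222054908/46491 ≈ 6.2855e+5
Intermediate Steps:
F = 22096/3 (F = (1/6)*44192 = 22096/3 ≈ 7365.3)
b(k) = -7 + 2*k*(-646 + k) (b(k) = -7 + (k - 646)*(k + k) = -7 + (-646 + k)*(2*k) = -7 + 2*k*(-646 + k))
C = 2615/46491 (C = (22096/3 - 392)/(133745 - 9769) = (20920/3)/123976 = (20920/3)*(1/123976) = 2615/46491 ≈ 0.056247)
b(-324) - C = (-7 - 1292*(-324) + 2*(-324)**2) - 1*2615/46491 = (-7 + 418608 + 2*104976) - 2615/46491 = (-7 + 418608 + 209952) - 2615/46491 = 628553 - 2615/46491 = 29222054908/46491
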